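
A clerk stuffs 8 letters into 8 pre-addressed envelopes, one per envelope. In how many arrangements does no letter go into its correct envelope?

14833

!8 is the nearest integer to 8!/e.
8! = 40320, and 40320/e ≈ 14832.90, so !8 = 14833.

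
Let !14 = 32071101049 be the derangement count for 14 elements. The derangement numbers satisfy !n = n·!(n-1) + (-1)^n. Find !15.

481066515734

!15 = 15·32071101049 - 1 = 481066515734.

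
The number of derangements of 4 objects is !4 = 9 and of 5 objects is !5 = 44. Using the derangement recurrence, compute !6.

265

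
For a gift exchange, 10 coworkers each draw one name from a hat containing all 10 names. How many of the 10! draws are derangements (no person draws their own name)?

!10 is the nearest integer to 10!/e.
10! = 3628800, and 3628800/e ≈ 1334960.92, so !10 = 1334961.

1334961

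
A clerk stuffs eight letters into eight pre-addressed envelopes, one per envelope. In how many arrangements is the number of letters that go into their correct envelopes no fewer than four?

771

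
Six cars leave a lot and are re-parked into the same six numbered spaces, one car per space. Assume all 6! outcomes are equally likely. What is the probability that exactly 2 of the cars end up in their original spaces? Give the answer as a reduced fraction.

3/16

Favorable outcomes: C(6,2)·!4 = 15·9 = 135.
Total outcomes: 6! = 720.
Probability = 135/720 = 3/16.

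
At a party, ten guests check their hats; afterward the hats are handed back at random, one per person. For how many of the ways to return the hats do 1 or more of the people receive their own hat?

2293839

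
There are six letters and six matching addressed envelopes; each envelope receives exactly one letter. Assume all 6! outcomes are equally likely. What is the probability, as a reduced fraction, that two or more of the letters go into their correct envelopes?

191/720

Favorable outcomes: Σ_{i≥2} C(6,i)·!(6-i) = 15·9 + 20·2 + 15·1 + 6·0 + 1·1 = 191.
Total outcomes: 6! = 720.
Probability = 191/720 = 191/720.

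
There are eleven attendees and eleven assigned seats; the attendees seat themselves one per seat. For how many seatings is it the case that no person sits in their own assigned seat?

14684570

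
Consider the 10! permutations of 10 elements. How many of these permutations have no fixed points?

1334961

Use !n = (n-1)(!(n-1) + !(n-2)).
!10 = 9·(133496 + 14833) = 9·148329 = 1334961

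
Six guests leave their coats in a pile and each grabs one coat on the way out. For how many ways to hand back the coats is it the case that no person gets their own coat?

265

!6 = 6! · Σ_{k=0}^{6} (-1)^k/k!
= 6! - 6!/1! + 6!/2! - 6!/3! + 6!/4! - 6!/5! + 6!/6!
= 720 - 720 + 360 - 120 + 30 - 6 + 1
= 265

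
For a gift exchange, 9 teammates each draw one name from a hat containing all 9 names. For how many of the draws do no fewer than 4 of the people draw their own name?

6883

Sum C(9,i)·!(9-i) for i = 4..9:
  i=4: C(9,4)·!5 = 126·44 = 5544
  i=5: C(9,5)·!4 = 126·9 = 1134
  i=6: C(9,6)·!3 = 84·2 = 168
  i=7: C(9,7)·!2 = 36·1 = 36
  i=8: C(9,8)·!1 = 9·0 = 0
  i=9: C(9,9)·!0 = 1·1 = 1
Total = 6883.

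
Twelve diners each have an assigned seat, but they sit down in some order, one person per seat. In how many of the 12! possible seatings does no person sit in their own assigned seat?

!12 is the nearest integer to 12!/e.
12! = 479001600, and 479001600/e ≈ 176214840.93, so !12 = 176214841.

176214841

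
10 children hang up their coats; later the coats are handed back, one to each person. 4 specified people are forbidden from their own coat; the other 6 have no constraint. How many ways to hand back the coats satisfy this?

Let A_j be the event that the j-th constrained one is fixed. By inclusion-exclusion over the 4 events:
Σ_{j=0}^{4} (-1)^j C(4,j)(10-j)!
= C(4,0)·10! - C(4,1)·9! + C(4,2)·8! - C(4,3)·7! + C(4,4)·6!
= 3628800 - 1451520 + 241920 - 20160 + 720
= 2399760

2399760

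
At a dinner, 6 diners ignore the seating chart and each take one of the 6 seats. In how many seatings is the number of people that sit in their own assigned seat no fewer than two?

# with exactly i fixed is C(6,i)·!(6-i); sum over i=2..6:
  i=2: C(6,2)·!4 = 15·9 = 135
  i=3: C(6,3)·!3 = 20·2 = 40
  i=4: C(6,4)·!2 = 15·1 = 15
  i=5: C(6,5)·!1 = 6·0 = 0
  i=6: C(6,6)·!0 = 1·1 = 1
Total = 191.

191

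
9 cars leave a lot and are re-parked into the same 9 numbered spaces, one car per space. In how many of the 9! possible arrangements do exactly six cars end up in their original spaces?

168

Choose which 6 of the 9 are fixed: C(9,6) = 84.
The remaining 3 must be deranged: !3 = 2.
Total: 84 × 2 = 168.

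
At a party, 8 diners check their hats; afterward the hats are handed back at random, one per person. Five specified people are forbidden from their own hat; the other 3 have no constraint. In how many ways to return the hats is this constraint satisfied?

21234

Inclusion-exclusion on the 5 forbidden self-matches:
Σ_{j=0}^{5} (-1)^j C(5,j)(8-j)!
= C(5,0)·8! - C(5,1)·7! + C(5,2)·6! - C(5,3)·5! + C(5,4)·4! - C(5,5)·3!
= 40320 - 25200 + 7200 - 1200 + 120 - 6
= 21234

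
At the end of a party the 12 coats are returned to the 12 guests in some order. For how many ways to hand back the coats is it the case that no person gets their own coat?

176214841

!12 = 12! · Σ_{k=0}^{12} (-1)^k/k!
= 12! - 12!/1! + 12!/2! - 12!/3! + 12!/4! - 12!/5! + 12!/6! - 12!/7! + 12!/8! - 12!/9! + 12!/10! - 12!/11! + 12!/12!
= 479001600 - 479001600 + 239500800 - 79833600 + 19958400 - 3991680 + 665280 - 95040 + 11880 - 1320 + 132 - 12 + 1
= 176214841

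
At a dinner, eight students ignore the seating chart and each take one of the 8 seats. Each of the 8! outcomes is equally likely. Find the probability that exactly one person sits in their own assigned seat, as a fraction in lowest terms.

Favorable outcomes: C(8,1)·!7 = 8·1854 = 14832.
Total outcomes: 8! = 40320.
Probability = 14832/40320 = 103/280.

103/280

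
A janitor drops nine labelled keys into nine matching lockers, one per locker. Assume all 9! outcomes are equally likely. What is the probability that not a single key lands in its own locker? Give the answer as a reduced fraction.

16687/45360

Favorable outcomes: !9 = 133496.
Total outcomes: 9! = 362880.
Probability = 133496/362880 = 16687/45360.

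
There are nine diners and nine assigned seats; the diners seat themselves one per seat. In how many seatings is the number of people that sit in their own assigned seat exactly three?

Choose which 3 of the 9 are fixed: C(9,3) = 84.
The other 6 form a derangement: !6 = 265.
Total: 84 × 265 = 22260.

22260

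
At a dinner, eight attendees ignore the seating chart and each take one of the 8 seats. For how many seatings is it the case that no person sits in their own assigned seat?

14833

Recurrence: !8 = 8·!7 + (-1)^8.
!8 = 8·1854 + 1 = 14833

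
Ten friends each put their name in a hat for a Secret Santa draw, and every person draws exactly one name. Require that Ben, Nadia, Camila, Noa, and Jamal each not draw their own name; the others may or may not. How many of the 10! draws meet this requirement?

2170680

Let A_j be the event that the j-th constrained one is fixed. By inclusion-exclusion over the 5 events:
Σ_{j=0}^{5} (-1)^j C(5,j)(10-j)!
= C(5,0)·10! - C(5,1)·9! + C(5,2)·8! - C(5,3)·7! + C(5,4)·6! - C(5,5)·5!
= 3628800 - 1814400 + 403200 - 50400 + 3600 - 120
= 2170680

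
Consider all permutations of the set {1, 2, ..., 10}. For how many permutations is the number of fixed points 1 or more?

# with exactly i fixed is C(10,i)·!(10-i); sum over i=1..10:
  i=1: C(10,1)·!9 = 10·133496 = 1334960
  i=2: C(10,2)·!8 = 45·14833 = 667485
  i=3: C(10,3)·!7 = 120·1854 = 222480
  i=4: C(10,4)·!6 = 210·265 = 55650
  i=5: C(10,5)·!5 = 252·44 = 11088
  i=6: C(10,6)·!4 = 210·9 = 1890
  i=7: C(10,7)·!3 = 120·2 = 240
  i=8: C(10,8)·!2 = 45·1 = 45
  i=9: C(10,9)·!1 = 10·0 = 0
  i=10: C(10,10)·!0 = 1·1 = 1
Total = 2293839.

2293839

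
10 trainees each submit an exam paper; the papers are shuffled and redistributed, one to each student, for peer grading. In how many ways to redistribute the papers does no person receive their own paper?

1334961

By inclusion-exclusion, !10 = Σ (-1)^k · 10!/k! for k=0..10
= 10! - 10!/1! + 10!/2! - 10!/3! + 10!/4! - 10!/5! + 10!/6! - 10!/7! + 10!/8! - 10!/9! + 10!/10!
= 3628800 - 3628800 + 1814400 - 604800 + 151200 - 30240 + 5040 - 720 + 90 - 10 + 1
= 1334961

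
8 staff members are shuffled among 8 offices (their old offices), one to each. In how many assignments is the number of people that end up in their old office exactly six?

Pick the 6 fixed positions: C(8,6) = 28 ways.
The other 2 form a derangement: !2 = 1.
Total: 28 × 1 = 28.

28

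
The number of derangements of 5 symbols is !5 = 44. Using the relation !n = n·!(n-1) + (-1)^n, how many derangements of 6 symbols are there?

!6 = 6·44 + 1 = 265.

265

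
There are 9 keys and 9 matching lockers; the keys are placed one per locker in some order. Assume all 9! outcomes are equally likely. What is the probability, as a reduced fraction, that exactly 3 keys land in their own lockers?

Favorable outcomes: C(9,3)·!6 = 84·265 = 22260.
Total outcomes: 9! = 362880.
Probability = 22260/362880 = 53/864.

53/864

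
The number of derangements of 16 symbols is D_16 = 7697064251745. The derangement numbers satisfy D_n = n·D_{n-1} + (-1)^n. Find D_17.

130850092279664

D_17 = 17·7697064251745 - 1 = 130850092279664.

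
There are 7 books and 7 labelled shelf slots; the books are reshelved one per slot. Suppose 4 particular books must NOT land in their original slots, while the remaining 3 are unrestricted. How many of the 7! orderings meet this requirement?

2790

Inclusion-exclusion on the 4 forbidden self-matches:
Σ_{j=0}^{4} (-1)^j C(4,j)(7-j)!
= C(4,0)·7! - C(4,1)·6! + C(4,2)·5! - C(4,3)·4! + C(4,4)·3!
= 5040 - 2880 + 720 - 96 + 6
= 2790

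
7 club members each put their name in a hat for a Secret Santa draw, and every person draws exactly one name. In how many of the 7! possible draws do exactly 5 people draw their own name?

21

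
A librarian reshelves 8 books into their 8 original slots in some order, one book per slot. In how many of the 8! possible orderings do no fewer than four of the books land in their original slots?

771

Sum C(8,i)·!(8-i) for i = 4..8:
  i=4: C(8,4)·!4 = 70·9 = 630
  i=5: C(8,5)·!3 = 56·2 = 112
  i=6: C(8,6)·!2 = 28·1 = 28
  i=7: C(8,7)·!1 = 8·0 = 0
  i=8: C(8,8)·!0 = 1·1 = 1
Total = 771.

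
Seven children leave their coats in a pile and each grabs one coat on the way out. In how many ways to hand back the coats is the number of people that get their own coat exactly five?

21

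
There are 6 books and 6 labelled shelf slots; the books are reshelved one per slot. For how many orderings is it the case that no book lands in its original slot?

Recurrence: !6 = 5·(!5 + !4).
!6 = 5·(44 + 9) = 5·53 = 265

265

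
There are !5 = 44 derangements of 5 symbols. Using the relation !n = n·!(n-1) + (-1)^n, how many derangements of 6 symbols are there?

265

!6 = 6·44 + 1 = 265.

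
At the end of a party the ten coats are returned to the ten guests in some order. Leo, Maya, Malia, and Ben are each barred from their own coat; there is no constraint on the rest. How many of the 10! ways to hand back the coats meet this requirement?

2399760

Inclusion-exclusion on the 4 forbidden self-matches:
Σ_{j=0}^{4} (-1)^j C(4,j)(10-j)!
= C(4,0)·10! - C(4,1)·9! + C(4,2)·8! - C(4,3)·7! + C(4,4)·6!
= 3628800 - 1451520 + 241920 - 20160 + 720
= 2399760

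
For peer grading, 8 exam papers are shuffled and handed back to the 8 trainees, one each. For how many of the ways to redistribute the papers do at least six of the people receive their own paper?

29

# with exactly i fixed is C(8,i)·!(8-i); sum over i=6..8:
  i=6: C(8,6)·!2 = 28·1 = 28
  i=7: C(8,7)·!1 = 8·0 = 0
  i=8: C(8,8)·!0 = 1·1 = 1
Total = 29.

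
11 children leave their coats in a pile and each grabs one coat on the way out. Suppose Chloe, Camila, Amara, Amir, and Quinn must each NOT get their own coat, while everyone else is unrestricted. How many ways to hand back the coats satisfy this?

Inclusion-exclusion on the 5 forbidden self-matches:
Σ_{j=0}^{5} (-1)^j C(5,j)(11-j)!
= C(5,0)·11! - C(5,1)·10! + C(5,2)·9! - C(5,3)·8! + C(5,4)·7! - C(5,5)·6!
= 39916800 - 18144000 + 3628800 - 403200 + 25200 - 720
= 25022880

25022880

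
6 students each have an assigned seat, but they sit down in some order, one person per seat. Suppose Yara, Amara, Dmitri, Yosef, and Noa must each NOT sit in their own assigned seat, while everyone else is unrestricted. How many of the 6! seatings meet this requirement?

309

Inclusion-exclusion on the 5 forbidden self-matches:
Σ_{j=0}^{5} (-1)^j C(5,j)(6-j)!
= C(5,0)·6! - C(5,1)·5! + C(5,2)·4! - C(5,3)·3! + C(5,4)·2! - C(5,5)·1!
= 720 - 600 + 240 - 60 + 10 - 1
= 309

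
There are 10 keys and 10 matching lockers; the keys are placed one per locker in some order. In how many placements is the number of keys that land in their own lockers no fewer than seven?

286

Sum C(10,i)·!(10-i) for i = 7..10:
  i=7: C(10,7)·!3 = 120·2 = 240
  i=8: C(10,8)·!2 = 45·1 = 45
  i=9: C(10,9)·!1 = 10·0 = 0
  i=10: C(10,10)·!0 = 1·1 = 1
Total = 286.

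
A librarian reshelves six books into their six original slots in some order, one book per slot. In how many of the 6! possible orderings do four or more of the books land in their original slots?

# with exactly i fixed is C(6,i)·!(6-i); sum over i=4..6:
  i=4: C(6,4)·!2 = 15·1 = 15
  i=5: C(6,5)·!1 = 6·0 = 0
  i=6: C(6,6)·!0 = 1·1 = 1
Total = 16.

16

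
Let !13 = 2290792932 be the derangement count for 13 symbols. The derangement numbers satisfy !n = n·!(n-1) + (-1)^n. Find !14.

32071101049

!14 = 14·2290792932 + 1 = 32071101049.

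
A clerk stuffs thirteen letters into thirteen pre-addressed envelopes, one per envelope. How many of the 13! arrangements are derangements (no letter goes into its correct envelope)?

!13 is the nearest integer to 13!/e.
13! = 6227020800, and 6227020800/e ≈ 2290792932.07, so !13 = 2290792932.

2290792932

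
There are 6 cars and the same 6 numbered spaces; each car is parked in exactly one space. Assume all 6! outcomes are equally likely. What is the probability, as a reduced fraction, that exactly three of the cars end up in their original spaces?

1/18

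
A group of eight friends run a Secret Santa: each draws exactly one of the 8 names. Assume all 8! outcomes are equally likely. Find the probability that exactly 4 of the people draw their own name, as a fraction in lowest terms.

1/64

Favorable outcomes: C(8,4)·!4 = 70·9 = 630.
Total outcomes: 8! = 40320.
Probability = 630/40320 = 1/64.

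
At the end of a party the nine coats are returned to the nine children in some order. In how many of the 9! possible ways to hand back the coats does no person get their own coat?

!9 = 9! · Σ_{k=0}^{9} (-1)^k/k!
= 9! - 9!/1! + 9!/2! - 9!/3! + 9!/4! - 9!/5! + 9!/6! - 9!/7! + 9!/8! - 9!/9!
= 362880 - 362880 + 181440 - 60480 + 15120 - 3024 + 504 - 72 + 9 - 1
= 133496

133496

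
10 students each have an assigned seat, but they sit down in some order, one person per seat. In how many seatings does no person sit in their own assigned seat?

1334961

The number of derangements of 10 is !10 = Σ_{k=0}^{10} (-1)^k·10!/k!
= 10! - 10!/1! + 10!/2! - 10!/3! + 10!/4! - 10!/5! + 10!/6! - 10!/7! + 10!/8! - 10!/9! + 10!/10!
= 3628800 - 3628800 + 1814400 - 604800 + 151200 - 30240 + 5040 - 720 + 90 - 10 + 1
= 1334961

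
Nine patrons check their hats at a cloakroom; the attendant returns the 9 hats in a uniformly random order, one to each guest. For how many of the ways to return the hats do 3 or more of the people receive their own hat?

29143

Sum C(9,i)·!(9-i) for i = 3..9:
  i=3: C(9,3)·!6 = 84·265 = 22260
  i=4: C(9,4)·!5 = 126·44 = 5544
  i=5: C(9,5)·!4 = 126·9 = 1134
  i=6: C(9,6)·!3 = 84·2 = 168
  i=7: C(9,7)·!2 = 36·1 = 36
  i=8: C(9,8)·!1 = 9·0 = 0
  i=9: C(9,9)·!0 = 1·1 = 1
Total = 29143.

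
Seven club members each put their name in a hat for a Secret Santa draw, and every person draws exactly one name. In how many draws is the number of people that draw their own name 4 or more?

92

Sum C(7,i)·!(7-i) for i = 4..7:
  i=4: C(7,4)·!3 = 35·2 = 70
  i=5: C(7,5)·!2 = 21·1 = 21
  i=6: C(7,6)·!1 = 7·0 = 0
  i=7: C(7,7)·!0 = 1·1 = 1
Total = 92.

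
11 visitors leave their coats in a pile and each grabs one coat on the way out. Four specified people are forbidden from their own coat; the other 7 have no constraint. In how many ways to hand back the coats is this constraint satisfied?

27422640

Inclusion-exclusion on the 4 forbidden self-matches:
Σ_{j=0}^{4} (-1)^j C(4,j)(11-j)!
= C(4,0)·11! - C(4,1)·10! + C(4,2)·9! - C(4,3)·8! + C(4,4)·7!
= 39916800 - 14515200 + 2177280 - 161280 + 5040
= 27422640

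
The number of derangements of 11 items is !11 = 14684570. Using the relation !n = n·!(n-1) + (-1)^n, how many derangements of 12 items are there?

!12 = 12·14684570 + 1 = 176214841.

176214841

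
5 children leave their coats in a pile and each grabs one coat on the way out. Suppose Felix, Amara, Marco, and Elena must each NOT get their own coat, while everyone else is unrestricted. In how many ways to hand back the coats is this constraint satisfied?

53

Inclusion-exclusion on the 4 forbidden self-matches:
Σ_{j=0}^{4} (-1)^j C(4,j)(5-j)!
= C(4,0)·5! - C(4,1)·4! + C(4,2)·3! - C(4,3)·2! + C(4,4)·1!
= 120 - 96 + 36 - 8 + 1
= 53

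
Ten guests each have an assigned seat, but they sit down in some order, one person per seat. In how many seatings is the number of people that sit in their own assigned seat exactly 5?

11088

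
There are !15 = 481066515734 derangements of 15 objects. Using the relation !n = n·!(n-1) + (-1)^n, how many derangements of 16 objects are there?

!16 = 16·481066515734 + 1 = 7697064251745.

7697064251745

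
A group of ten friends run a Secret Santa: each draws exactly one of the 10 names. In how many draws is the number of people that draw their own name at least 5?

13264

# with exactly i fixed is C(10,i)·!(10-i); sum over i=5..10:
  i=5: C(10,5)·!5 = 252·44 = 11088
  i=6: C(10,6)·!4 = 210·9 = 1890
  i=7: C(10,7)·!3 = 120·2 = 240
  i=8: C(10,8)·!2 = 45·1 = 45
  i=9: C(10,9)·!1 = 10·0 = 0
  i=10: C(10,10)·!0 = 1·1 = 1
Total = 13264.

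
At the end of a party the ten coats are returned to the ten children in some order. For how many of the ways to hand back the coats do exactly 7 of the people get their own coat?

240

Choose which 7 of the 10 are fixed: C(10,7) = 120.
The other 3 form a derangement: !3 = 2.
Total: 120 × 2 = 240.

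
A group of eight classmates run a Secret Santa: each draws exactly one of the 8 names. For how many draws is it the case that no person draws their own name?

14833

By inclusion-exclusion, !8 = Σ (-1)^k · 8!/k! for k=0..8
= 8! - 8!/1! + 8!/2! - 8!/3! + 8!/4! - 8!/5! + 8!/6! - 8!/7! + 8!/8!
= 40320 - 40320 + 20160 - 6720 + 1680 - 336 + 56 - 8 + 1
= 14833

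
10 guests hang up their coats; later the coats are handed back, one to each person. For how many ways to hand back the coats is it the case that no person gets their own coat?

!10 is the nearest integer to 10!/e.
10! = 3628800, and 3628800/e ≈ 1334960.92, so !10 = 1334961.

1334961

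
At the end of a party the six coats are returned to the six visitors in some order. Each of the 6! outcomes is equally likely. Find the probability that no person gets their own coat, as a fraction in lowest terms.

53/144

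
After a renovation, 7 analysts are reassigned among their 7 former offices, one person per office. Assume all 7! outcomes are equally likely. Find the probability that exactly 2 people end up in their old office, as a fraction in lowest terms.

11/60

Favorable outcomes: C(7,2)·!5 = 21·44 = 924.
Total outcomes: 7! = 5040.
Probability = 924/5040 = 11/60.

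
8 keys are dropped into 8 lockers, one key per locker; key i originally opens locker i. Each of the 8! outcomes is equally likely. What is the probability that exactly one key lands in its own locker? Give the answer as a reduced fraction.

Favorable outcomes: C(8,1)·!7 = 8·1854 = 14832.
Total outcomes: 8! = 40320.
Probability = 14832/40320 = 103/280.

103/280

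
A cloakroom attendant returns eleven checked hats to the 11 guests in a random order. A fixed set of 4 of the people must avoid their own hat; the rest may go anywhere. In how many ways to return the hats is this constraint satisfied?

27422640

Inclusion-exclusion on the 4 forbidden self-matches:
Σ_{j=0}^{4} (-1)^j C(4,j)(11-j)!
= C(4,0)·11! - C(4,1)·10! + C(4,2)·9! - C(4,3)·8! + C(4,4)·7!
= 39916800 - 14515200 + 2177280 - 161280 + 5040
= 27422640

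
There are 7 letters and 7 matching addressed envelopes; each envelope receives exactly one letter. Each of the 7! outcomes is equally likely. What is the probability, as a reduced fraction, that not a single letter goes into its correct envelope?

Favorable outcomes: !7 = 1854.
Total outcomes: 7! = 5040.
Probability = 1854/5040 = 103/280.

103/280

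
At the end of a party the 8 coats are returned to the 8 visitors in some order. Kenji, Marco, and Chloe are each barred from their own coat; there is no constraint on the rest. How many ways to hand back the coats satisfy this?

27240

Let A_j be the event that the j-th constrained one is fixed. By inclusion-exclusion over the 3 events:
Σ_{j=0}^{3} (-1)^j C(3,j)(8-j)!
= C(3,0)·8! - C(3,1)·7! + C(3,2)·6! - C(3,3)·5!
= 40320 - 15120 + 2160 - 120
= 27240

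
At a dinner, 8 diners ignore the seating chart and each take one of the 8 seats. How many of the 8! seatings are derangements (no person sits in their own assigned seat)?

14833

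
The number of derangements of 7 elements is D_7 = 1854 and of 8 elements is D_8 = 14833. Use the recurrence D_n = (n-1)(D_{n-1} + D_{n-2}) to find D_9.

133496

D_9 = (9-1)·(D_8 + D_7) = 8·(14833 + 1854) = 8·16687 = 133496.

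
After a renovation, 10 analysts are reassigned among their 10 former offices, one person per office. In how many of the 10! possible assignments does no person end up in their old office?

1334961

Recurrence: !10 = 10·!9 + (-1)^10.
!10 = 10·133496 + 1 = 1334961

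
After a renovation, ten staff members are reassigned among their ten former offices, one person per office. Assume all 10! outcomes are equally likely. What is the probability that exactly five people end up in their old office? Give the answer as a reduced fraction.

11/3600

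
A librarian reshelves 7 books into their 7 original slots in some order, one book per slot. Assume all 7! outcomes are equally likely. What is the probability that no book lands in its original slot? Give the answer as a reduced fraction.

103/280

Favorable outcomes: !7 = 1854.
Total outcomes: 7! = 5040.
Probability = 1854/5040 = 103/280.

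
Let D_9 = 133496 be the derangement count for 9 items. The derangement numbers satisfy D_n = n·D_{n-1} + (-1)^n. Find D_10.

D_10 = 10·133496 + 1 = 1334961.

1334961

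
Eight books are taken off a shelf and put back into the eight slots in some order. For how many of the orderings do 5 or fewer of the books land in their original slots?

Sum C(8,i)·!(8-i) for i = 0..5:
  i=0: C(8,0)·!8 = 1·14833 = 14833
  i=1: C(8,1)·!7 = 8·1854 = 14832
  i=2: C(8,2)·!6 = 28·265 = 7420
  i=3: C(8,3)·!5 = 56·44 = 2464
  i=4: C(8,4)·!4 = 70·9 = 630
  i=5: C(8,5)·!3 = 56·2 = 112
Total = 40291.

40291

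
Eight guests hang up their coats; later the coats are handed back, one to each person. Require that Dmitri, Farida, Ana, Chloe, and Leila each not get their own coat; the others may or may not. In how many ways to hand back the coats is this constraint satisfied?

21234

Let A_j be the event that the j-th constrained one is fixed. By inclusion-exclusion over the 5 events:
Σ_{j=0}^{5} (-1)^j C(5,j)(8-j)!
= C(5,0)·8! - C(5,1)·7! + C(5,2)·6! - C(5,3)·5! + C(5,4)·4! - C(5,5)·3!
= 40320 - 25200 + 7200 - 1200 + 120 - 6
= 21234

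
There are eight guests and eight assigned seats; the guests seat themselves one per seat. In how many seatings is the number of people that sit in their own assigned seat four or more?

Sum C(8,i)·!(8-i) for i = 4..8:
  i=4: C(8,4)·!4 = 70·9 = 630
  i=5: C(8,5)·!3 = 56·2 = 112
  i=6: C(8,6)·!2 = 28·1 = 28
  i=7: C(8,7)·!1 = 8·0 = 0
  i=8: C(8,8)·!0 = 1·1 = 1
Total = 771.

771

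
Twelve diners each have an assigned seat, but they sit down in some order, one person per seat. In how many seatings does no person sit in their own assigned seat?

By inclusion-exclusion, !12 = Σ (-1)^k · 12!/k! for k=0..12
= 12! - 12!/1! + 12!/2! - 12!/3! + 12!/4! - 12!/5! + 12!/6! - 12!/7! + 12!/8! - 12!/9! + 12!/10! - 12!/11! + 12!/12!
= 479001600 - 479001600 + 239500800 - 79833600 + 19958400 - 3991680 + 665280 - 95040 + 11880 - 1320 + 132 - 12 + 1
= 176214841

176214841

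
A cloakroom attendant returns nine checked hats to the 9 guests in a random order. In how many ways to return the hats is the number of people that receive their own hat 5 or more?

1339

Sum C(9,i)·!(9-i) for i = 5..9:
  i=5: C(9,5)·!4 = 126·9 = 1134
  i=6: C(9,6)·!3 = 84·2 = 168
  i=7: C(9,7)·!2 = 36·1 = 36
  i=8: C(9,8)·!1 = 9·0 = 0
  i=9: C(9,9)·!0 = 1·1 = 1
Total = 1339.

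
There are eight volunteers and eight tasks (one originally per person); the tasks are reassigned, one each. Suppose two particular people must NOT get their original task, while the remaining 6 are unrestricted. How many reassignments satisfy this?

30960

Inclusion-exclusion on the 2 forbidden self-matches:
Σ_{j=0}^{2} (-1)^j C(2,j)(8-j)!
= C(2,0)·8! - C(2,1)·7! + C(2,2)·6!
= 40320 - 10080 + 720
= 30960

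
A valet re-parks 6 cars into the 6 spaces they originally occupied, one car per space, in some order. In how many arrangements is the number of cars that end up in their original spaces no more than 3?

704

Sum C(6,i)·!(6-i) for i = 0..3:
  i=0: C(6,0)·!6 = 1·265 = 265
  i=1: C(6,1)·!5 = 6·44 = 264
  i=2: C(6,2)·!4 = 15·9 = 135
  i=3: C(6,3)·!3 = 20·2 = 40
Total = 704.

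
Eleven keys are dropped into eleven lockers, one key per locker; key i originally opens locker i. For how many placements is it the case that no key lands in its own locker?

14684570

The number of derangements of 11 is !11 = Σ_{k=0}^{11} (-1)^k·11!/k!
= 11! - 11!/1! + 11!/2! - 11!/3! + 11!/4! - 11!/5! + 11!/6! - 11!/7! + 11!/8! - 11!/9! + 11!/10! - 11!/11!
= 39916800 - 39916800 + 19958400 - 6652800 + 1663200 - 332640 + 55440 - 7920 + 990 - 110 + 11 - 1
= 14684570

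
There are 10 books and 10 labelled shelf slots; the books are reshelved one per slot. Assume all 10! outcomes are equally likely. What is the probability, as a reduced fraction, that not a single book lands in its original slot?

16481/44800

Favorable outcomes: !10 = 1334961.
Total outcomes: 10! = 3628800.
Probability = 1334961/3628800 = 16481/44800.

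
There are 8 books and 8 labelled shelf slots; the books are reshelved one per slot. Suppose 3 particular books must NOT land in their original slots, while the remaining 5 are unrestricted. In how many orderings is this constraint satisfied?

27240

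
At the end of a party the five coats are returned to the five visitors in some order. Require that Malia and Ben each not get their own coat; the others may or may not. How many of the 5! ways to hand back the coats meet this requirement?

Let A_j be the event that the j-th constrained one is fixed. By inclusion-exclusion over the 2 events:
Σ_{j=0}^{2} (-1)^j C(2,j)(5-j)!
= C(2,0)·5! - C(2,1)·4! + C(2,2)·3!
= 120 - 48 + 6
= 78

78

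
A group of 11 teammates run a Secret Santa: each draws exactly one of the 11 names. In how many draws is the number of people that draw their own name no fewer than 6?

23684

# with exactly i fixed is C(11,i)·!(11-i); sum over i=6..11:
  i=6: C(11,6)·!5 = 462·44 = 20328
  i=7: C(11,7)·!4 = 330·9 = 2970
  i=8: C(11,8)·!3 = 165·2 = 330
  i=9: C(11,9)·!2 = 55·1 = 55
  i=10: C(11,10)·!1 = 11·0 = 0
  i=11: C(11,11)·!0 = 1·1 = 1
Total = 23684.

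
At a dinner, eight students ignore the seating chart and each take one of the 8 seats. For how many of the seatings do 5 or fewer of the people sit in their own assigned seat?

40291

Sum C(8,i)·!(8-i) for i = 0..5:
  i=0: C(8,0)·!8 = 1·14833 = 14833
  i=1: C(8,1)·!7 = 8·1854 = 14832
  i=2: C(8,2)·!6 = 28·265 = 7420
  i=3: C(8,3)·!5 = 56·44 = 2464
  i=4: C(8,4)·!4 = 70·9 = 630
  i=5: C(8,5)·!3 = 56·2 = 112
Total = 40291.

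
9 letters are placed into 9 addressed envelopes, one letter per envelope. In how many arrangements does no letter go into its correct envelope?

133496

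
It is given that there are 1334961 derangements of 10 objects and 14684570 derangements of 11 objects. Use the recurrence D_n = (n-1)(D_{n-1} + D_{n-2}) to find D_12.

176214841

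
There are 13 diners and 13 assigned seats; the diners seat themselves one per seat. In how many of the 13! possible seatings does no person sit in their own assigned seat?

!13 = 13! · Σ_{k=0}^{13} (-1)^k/k!
= 13! - 13!/1! + 13!/2! - 13!/3! + 13!/4! - 13!/5! + 13!/6! - 13!/7! + 13!/8! - 13!/9! + 13!/10! - 13!/11! + 13!/12! - 13!/13!
= 6227020800 - 6227020800 + 3113510400 - 1037836800 + 259459200 - 51891840 + 8648640 - 1235520 + 154440 - 17160 + 1716 - 156 + 13 - 1
= 2290792932

2290792932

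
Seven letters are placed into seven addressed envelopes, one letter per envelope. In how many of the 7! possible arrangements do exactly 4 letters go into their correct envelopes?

70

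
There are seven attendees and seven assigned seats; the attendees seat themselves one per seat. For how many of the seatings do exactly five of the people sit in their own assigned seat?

21

Pick the 5 fixed positions: C(7,5) = 21 ways.
The other 2 form a derangement: !2 = 1.
Total: 21 × 1 = 21.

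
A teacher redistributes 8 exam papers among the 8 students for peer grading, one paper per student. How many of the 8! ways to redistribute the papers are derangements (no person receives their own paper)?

14833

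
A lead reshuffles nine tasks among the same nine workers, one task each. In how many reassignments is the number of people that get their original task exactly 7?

36

Pick the 7 fixed positions: C(9,7) = 36 ways.
The remaining 2 must be deranged: !2 = 1.
Total: 36 × 1 = 36.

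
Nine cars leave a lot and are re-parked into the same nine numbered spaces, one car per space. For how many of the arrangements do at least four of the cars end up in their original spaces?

Sum C(9,i)·!(9-i) for i = 4..9:
  i=4: C(9,4)·!5 = 126·44 = 5544
  i=5: C(9,5)·!4 = 126·9 = 1134
  i=6: C(9,6)·!3 = 84·2 = 168
  i=7: C(9,7)·!2 = 36·1 = 36
  i=8: C(9,8)·!1 = 9·0 = 0
  i=9: C(9,9)·!0 = 1·1 = 1
Total = 6883.

6883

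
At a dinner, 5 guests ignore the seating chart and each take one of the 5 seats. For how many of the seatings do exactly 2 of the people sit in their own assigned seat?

20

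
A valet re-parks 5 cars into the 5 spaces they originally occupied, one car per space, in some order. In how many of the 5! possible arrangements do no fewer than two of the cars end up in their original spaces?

31

# with exactly i fixed is C(5,i)·!(5-i); sum over i=2..5:
  i=2: C(5,2)·!3 = 10·2 = 20
  i=3: C(5,3)·!2 = 10·1 = 10
  i=4: C(5,4)·!1 = 5·0 = 0
  i=5: C(5,5)·!0 = 1·1 = 1
Total = 31.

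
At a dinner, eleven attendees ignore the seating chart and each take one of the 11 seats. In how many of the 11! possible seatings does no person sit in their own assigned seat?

14684570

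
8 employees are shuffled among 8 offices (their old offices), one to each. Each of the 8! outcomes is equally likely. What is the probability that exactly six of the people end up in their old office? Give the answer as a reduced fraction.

1/1440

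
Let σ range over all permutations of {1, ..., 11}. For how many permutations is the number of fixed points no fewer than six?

23684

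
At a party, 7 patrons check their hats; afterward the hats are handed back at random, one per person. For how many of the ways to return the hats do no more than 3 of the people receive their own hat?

# with exactly i fixed is C(7,i)·!(7-i); sum over i=0..3:
  i=0: C(7,0)·!7 = 1·1854 = 1854
  i=1: C(7,1)·!6 = 7·265 = 1855
  i=2: C(7,2)·!5 = 21·44 = 924
  i=3: C(7,3)·!4 = 35·9 = 315
Total = 4948.

4948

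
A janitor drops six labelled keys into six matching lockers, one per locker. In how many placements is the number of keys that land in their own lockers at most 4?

# with exactly i fixed is C(6,i)·!(6-i); sum over i=0..4:
  i=0: C(6,0)·!6 = 1·265 = 265
  i=1: C(6,1)·!5 = 6·44 = 264
  i=2: C(6,2)·!4 = 15·9 = 135
  i=3: C(6,3)·!3 = 20·2 = 40
  i=4: C(6,4)·!2 = 15·1 = 15
Total = 719.

719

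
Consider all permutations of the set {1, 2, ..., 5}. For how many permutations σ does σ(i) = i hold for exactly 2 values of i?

20

Choose which 2 of the 5 are fixed: C(5,2) = 10.
The other 3 form a derangement: !3 = 2.
Total: 10 × 2 = 20.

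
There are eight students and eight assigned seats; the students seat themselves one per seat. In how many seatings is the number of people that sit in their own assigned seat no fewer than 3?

3235

Sum C(8,i)·!(8-i) for i = 3..8:
  i=3: C(8,3)·!5 = 56·44 = 2464
  i=4: C(8,4)·!4 = 70·9 = 630
  i=5: C(8,5)·!3 = 56·2 = 112
  i=6: C(8,6)·!2 = 28·1 = 28
  i=7: C(8,7)·!1 = 8·0 = 0
  i=8: C(8,8)·!0 = 1·1 = 1
Total = 3235.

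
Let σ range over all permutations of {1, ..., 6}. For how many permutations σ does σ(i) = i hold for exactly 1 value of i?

264

Choose which one of the 6 is fixed: C(6,1) = 6.
The remaining 5 must be deranged: !5 = 44.
Total: 6 × 44 = 264.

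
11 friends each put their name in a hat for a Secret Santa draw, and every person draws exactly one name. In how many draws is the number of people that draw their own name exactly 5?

Pick the 5 fixed positions: C(11,5) = 462 ways.
The remaining 6 must be deranged: !6 = 265.
Total: 462 × 265 = 122430.

122430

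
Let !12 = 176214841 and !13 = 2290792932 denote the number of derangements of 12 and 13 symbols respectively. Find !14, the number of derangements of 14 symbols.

32071101049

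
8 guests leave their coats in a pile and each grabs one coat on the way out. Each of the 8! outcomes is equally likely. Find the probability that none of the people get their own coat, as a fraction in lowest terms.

2119/5760

Favorable outcomes: !8 = 14833.
Total outcomes: 8! = 40320.
Probability = 14833/40320 = 2119/5760.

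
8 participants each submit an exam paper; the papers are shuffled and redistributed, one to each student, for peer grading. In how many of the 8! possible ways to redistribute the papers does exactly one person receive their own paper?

Pick the single fixed position: C(8,1) = 8 ways.
The other 7 form a derangement: !7 = 1854.
Total: 8 × 1854 = 14832.

14832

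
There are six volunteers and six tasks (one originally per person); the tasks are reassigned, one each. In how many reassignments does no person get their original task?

By inclusion-exclusion, !6 = Σ (-1)^k · 6!/k! for k=0..6
= 6! - 6!/1! + 6!/2! - 6!/3! + 6!/4! - 6!/5! + 6!/6!
= 720 - 720 + 360 - 120 + 30 - 6 + 1
= 265

265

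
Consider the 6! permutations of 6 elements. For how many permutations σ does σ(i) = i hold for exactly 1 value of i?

264

Choose which one of the 6 is fixed: C(6,1) = 6.
The remaining 5 must be deranged: !5 = 44.
Total: 6 × 44 = 264.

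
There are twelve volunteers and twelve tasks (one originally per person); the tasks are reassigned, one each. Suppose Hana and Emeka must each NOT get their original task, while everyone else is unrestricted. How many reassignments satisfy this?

402796800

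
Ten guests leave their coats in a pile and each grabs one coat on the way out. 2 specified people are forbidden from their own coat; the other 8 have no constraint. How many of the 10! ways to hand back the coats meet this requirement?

Inclusion-exclusion on the 2 forbidden self-matches:
Σ_{j=0}^{2} (-1)^j C(2,j)(10-j)!
= C(2,0)·10! - C(2,1)·9! + C(2,2)·8!
= 3628800 - 725760 + 40320
= 2943360

2943360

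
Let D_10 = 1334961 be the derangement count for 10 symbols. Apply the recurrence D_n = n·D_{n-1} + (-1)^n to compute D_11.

D_11 = 11·1334961 - 1 = 14684570.

14684570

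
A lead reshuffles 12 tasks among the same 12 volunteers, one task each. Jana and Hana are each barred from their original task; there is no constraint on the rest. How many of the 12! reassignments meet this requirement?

402796800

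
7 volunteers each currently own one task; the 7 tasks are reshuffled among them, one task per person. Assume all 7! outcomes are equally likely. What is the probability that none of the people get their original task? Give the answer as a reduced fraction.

Favorable outcomes: !7 = 1854.
Total outcomes: 7! = 5040.
Probability = 1854/5040 = 103/280.

103/280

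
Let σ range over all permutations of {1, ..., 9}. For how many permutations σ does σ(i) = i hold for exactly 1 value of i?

133497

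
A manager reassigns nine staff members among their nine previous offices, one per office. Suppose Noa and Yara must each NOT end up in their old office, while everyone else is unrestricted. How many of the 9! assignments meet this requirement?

287280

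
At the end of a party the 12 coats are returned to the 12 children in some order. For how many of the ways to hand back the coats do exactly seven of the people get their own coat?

Pick the 7 fixed positions: C(12,7) = 792 ways.
The other 5 form a derangement: !5 = 44.
Total: 792 × 44 = 34848.

34848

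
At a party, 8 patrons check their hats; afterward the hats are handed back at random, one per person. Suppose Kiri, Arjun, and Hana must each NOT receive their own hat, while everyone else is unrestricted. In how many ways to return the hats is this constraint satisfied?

Inclusion-exclusion on the 3 forbidden self-matches:
Σ_{j=0}^{3} (-1)^j C(3,j)(8-j)!
= C(3,0)·8! - C(3,1)·7! + C(3,2)·6! - C(3,3)·5!
= 40320 - 15120 + 2160 - 120
= 27240

27240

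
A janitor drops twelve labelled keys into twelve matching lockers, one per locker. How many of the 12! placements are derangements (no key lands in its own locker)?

By inclusion-exclusion, !12 = Σ (-1)^k · 12!/k! for k=0..12
= 12! - 12!/1! + 12!/2! - 12!/3! + 12!/4! - 12!/5! + 12!/6! - 12!/7! + 12!/8! - 12!/9! + 12!/10! - 12!/11! + 12!/12!
= 479001600 - 479001600 + 239500800 - 79833600 + 19958400 - 3991680 + 665280 - 95040 + 11880 - 1320 + 132 - 12 + 1
= 176214841

176214841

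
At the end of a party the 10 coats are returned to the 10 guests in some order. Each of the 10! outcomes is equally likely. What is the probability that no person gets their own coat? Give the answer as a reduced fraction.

16481/44800

Favorable outcomes: !10 = 1334961.
Total outcomes: 10! = 3628800.
Probability = 1334961/3628800 = 16481/44800.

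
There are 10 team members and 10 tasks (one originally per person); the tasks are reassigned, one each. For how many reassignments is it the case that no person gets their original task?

1334961

The subfactorial !10 = [10!/e] (nearest integer).
10! = 3628800, and 3628800/e ≈ 1334960.92, so !10 = 1334961.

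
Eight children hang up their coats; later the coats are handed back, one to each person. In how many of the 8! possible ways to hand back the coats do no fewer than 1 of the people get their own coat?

# with exactly i fixed is C(8,i)·!(8-i); sum over i=1..8:
  i=1: C(8,1)·!7 = 8·1854 = 14832
  i=2: C(8,2)·!6 = 28·265 = 7420
  i=3: C(8,3)·!5 = 56·44 = 2464
  i=4: C(8,4)·!4 = 70·9 = 630
  i=5: C(8,5)·!3 = 56·2 = 112
  i=6: C(8,6)·!2 = 28·1 = 28
  i=7: C(8,7)·!1 = 8·0 = 0
  i=8: C(8,8)·!0 = 1·1 = 1
Total = 25487.

25487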